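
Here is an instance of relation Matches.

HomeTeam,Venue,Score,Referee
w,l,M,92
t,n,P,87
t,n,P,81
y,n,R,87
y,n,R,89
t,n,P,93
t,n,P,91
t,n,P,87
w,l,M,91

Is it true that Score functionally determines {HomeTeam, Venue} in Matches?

Yes

Score=M: 2 rows → {HomeTeam,Venue} = (w, l), (w, l) ✓
Score=P: 5 rows → {HomeTeam,Venue} = (t, n), (t, n), (t, n), (t, n), (t, n) ✓
Score=R: 2 rows → {HomeTeam,Venue} = (y, n), (y, n) ✓
Every Score value is associated with a single {HomeTeam, Venue} value, so Score -> {HomeTeam, Venue} holds.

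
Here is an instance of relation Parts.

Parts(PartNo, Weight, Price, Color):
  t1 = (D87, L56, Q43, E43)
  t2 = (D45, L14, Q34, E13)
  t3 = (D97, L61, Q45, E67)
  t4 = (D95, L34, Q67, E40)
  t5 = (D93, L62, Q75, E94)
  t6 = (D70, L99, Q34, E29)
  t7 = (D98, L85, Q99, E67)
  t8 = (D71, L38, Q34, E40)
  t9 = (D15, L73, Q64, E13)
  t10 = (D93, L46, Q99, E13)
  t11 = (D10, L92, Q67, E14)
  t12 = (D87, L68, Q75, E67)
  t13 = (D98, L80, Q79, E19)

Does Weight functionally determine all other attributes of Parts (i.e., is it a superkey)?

Yes

All 13 rows have distinct Weight values, so Weight → (all attributes) holds and Weight is a superkey.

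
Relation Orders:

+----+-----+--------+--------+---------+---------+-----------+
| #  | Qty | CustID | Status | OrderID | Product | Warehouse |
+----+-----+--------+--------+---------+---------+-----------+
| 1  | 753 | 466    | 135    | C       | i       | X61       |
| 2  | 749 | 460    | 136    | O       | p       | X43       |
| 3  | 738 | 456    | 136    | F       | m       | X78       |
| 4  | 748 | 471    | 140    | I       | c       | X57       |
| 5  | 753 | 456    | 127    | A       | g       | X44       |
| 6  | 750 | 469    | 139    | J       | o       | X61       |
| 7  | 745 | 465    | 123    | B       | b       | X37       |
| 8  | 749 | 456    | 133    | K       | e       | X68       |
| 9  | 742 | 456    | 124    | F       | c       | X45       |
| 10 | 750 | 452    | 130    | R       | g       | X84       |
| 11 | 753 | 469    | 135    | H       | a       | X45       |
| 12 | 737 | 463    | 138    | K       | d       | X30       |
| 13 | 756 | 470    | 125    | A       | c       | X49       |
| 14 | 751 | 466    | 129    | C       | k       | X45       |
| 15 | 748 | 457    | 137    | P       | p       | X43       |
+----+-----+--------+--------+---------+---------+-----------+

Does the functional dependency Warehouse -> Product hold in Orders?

Warehouse=X61: rows 1, 6 → Product takes values {i, o} — violation
Warehouse=X43: rows 2, 15 → Product = p, p ✓
Warehouse=X78: row 3 → Product = m ✓
Warehouse=X57: row 4 → Product = c ✓
Warehouse=X44: row 5 → Product = g ✓
Warehouse=X37: row 7 → Product = b ✓
Warehouse=X68: row 8 → Product = e ✓
Warehouse=X45: rows 9, 11, 14 → Product takes values {c, a, k} — violation
Warehouse=X84: row 10 → Product = g ✓
Warehouse=X30: row 12 → Product = d ✓
Warehouse=X49: row 13 → Product = c ✓
Two rows agree on Warehouse but differ on Product, so Warehouse -> Product does not hold.

No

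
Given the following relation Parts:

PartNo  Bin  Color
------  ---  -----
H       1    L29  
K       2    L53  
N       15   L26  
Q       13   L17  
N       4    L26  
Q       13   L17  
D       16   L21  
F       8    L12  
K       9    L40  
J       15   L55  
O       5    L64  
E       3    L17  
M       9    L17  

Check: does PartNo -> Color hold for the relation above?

No

PartNo=H: 1 row → Color = L29 ✓
PartNo=K: 2 rows → Color takes values {L53, L40} — violation
PartNo=N: 2 rows → Color = L26, L26 ✓
PartNo=Q: 2 rows → Color = L17, L17 ✓
PartNo=D: 1 row → Color = L21 ✓
PartNo=F: 1 row → Color = L12 ✓
PartNo=J: 1 row → Color = L55 ✓
PartNo=O: 1 row → Color = L64 ✓
PartNo=E: 1 row → Color = L17 ✓
PartNo=M: 1 row → Color = L17 ✓
Two rows agree on PartNo but differ on Color, so PartNo -> Color does not hold.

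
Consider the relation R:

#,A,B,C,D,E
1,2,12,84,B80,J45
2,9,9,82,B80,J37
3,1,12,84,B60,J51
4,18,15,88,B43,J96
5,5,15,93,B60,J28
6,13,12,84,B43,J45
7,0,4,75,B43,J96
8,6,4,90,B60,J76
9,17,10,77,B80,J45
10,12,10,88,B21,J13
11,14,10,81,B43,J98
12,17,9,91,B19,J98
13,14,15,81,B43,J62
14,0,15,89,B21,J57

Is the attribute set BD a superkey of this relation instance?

No

Rows 4 and 13 have the same BD value (B=15, D=B43) but are distinct tuples, so BD does not determine every attribute — not a superkey.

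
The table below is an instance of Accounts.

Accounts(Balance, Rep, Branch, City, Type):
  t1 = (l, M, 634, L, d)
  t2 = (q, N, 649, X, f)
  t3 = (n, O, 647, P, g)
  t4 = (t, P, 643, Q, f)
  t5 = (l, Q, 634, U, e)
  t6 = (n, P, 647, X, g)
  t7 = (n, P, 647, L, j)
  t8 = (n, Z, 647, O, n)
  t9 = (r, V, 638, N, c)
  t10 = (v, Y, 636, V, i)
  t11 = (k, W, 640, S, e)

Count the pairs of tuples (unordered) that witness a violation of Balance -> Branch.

Balance=l: all 2 rows agree on Branch — 0 pairs.
Balance=n: all 4 rows agree on Branch — 0 pairs.

0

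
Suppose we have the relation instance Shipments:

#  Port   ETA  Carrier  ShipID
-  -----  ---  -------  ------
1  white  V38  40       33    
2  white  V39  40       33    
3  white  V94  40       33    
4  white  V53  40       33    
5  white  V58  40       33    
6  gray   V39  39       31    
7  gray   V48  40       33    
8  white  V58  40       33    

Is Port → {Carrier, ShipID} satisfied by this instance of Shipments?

Port=white: rows 1, 2, 3, 4, 5, 8 → {Carrier,ShipID} = (40, 33), (40, 33), (40, 33), (40, 33), (40, 33), (40, 33) ✓
Port=gray: rows 6, 7 → {Carrier,ShipID} takes values {(39, 31), (40, 33)} — violation
Two rows agree on Port but differ on {Carrier, ShipID}, so Port → {Carrier, ShipID} does not hold.

No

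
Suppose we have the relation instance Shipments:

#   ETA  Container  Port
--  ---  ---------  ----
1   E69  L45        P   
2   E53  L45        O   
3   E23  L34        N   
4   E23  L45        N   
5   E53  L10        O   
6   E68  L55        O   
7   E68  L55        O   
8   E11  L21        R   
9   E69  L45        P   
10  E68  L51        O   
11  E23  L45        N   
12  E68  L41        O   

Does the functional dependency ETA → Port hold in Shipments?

ETA=E69: rows 1, 9 → Port = P, P ✓
ETA=E53: rows 2, 5 → Port = O, O ✓
ETA=E23: rows 3, 4, 11 → Port = N, N, N ✓
ETA=E68: rows 6, 7, 10, 12 → Port = O, O, O, O ✓
ETA=E11: row 8 → Port = R ✓
Every ETA value is associated with a single Port value, so ETA → Port holds.

Yes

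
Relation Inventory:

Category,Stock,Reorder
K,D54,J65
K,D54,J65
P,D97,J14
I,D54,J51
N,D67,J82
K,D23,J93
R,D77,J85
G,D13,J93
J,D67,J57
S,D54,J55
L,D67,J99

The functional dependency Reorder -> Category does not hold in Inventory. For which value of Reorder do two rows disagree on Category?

J93

Reorder=J65: 2 rows → Category = K, K ✓
Reorder=J14: 1 row → Category = P ✓
Reorder=J51: 1 row → Category = I ✓
Reorder=J82: 1 row → Category = N ✓
Reorder=J93: 2 rows → Category takes values {K, G} — violation
Reorder=J85: 1 row → Category = R ✓
Reorder=J57: 1 row → Category = J ✓
Reorder=J55: 1 row → Category = S ✓
Reorder=J99: 1 row → Category = L ✓
The only Reorder value with inconsistent Category is Reorder=J93.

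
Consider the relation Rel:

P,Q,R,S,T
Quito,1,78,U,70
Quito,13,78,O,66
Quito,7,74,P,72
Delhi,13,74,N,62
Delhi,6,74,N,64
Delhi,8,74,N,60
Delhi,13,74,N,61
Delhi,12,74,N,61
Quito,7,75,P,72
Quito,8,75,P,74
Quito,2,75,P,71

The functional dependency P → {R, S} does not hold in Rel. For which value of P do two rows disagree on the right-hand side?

P=Quito: 6 rows → {R,S} takes values {(78, U), (78, O), (74, P), (75, P)} — violation
P=Delhi: 5 rows → {R,S} = (74, N), (74, N), (74, N), (74, N), (74, N) ✓
The only P value with inconsistent RHS is P=Quito.

Quito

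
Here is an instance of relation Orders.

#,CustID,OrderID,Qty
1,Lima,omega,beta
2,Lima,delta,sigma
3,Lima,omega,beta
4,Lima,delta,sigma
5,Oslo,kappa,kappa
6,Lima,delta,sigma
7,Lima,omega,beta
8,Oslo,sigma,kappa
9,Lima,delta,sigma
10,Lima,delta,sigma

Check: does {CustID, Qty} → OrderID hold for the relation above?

(CustID=Lima, Qty=beta): rows 1, 3, 7 → OrderID = omega, omega, omega ✓
(CustID=Lima, Qty=sigma): rows 2, 4, 6, 9, 10 → OrderID = delta, delta, delta, delta, delta ✓
(CustID=Oslo, Qty=kappa): rows 5, 8 → OrderID takes values {kappa, sigma} — violation
Two rows agree on {CustID, Qty} but differ on OrderID, so {CustID, Qty} → OrderID does not hold.

No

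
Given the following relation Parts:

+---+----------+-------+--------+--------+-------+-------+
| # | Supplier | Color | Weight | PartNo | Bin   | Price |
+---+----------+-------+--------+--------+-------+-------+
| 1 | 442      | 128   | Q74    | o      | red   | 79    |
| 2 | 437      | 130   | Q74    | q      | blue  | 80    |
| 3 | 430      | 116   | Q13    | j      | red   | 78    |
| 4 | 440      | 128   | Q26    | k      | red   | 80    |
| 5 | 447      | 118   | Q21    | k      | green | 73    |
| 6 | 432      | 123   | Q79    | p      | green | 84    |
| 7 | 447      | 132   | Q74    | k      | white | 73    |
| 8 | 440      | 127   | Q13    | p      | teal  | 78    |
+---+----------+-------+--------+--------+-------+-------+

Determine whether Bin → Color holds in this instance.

Bin=red: rows 1, 3, 4 → Color takes values {128, 116} — violation
Bin=blue: row 2 → Color = 130 ✓
Bin=green: rows 5, 6 → Color takes values {118, 123} — violation
Bin=white: row 7 → Color = 132 ✓
Bin=teal: row 8 → Color = 127 ✓
Two rows agree on Bin but differ on Color, so Bin → Color does not hold.

No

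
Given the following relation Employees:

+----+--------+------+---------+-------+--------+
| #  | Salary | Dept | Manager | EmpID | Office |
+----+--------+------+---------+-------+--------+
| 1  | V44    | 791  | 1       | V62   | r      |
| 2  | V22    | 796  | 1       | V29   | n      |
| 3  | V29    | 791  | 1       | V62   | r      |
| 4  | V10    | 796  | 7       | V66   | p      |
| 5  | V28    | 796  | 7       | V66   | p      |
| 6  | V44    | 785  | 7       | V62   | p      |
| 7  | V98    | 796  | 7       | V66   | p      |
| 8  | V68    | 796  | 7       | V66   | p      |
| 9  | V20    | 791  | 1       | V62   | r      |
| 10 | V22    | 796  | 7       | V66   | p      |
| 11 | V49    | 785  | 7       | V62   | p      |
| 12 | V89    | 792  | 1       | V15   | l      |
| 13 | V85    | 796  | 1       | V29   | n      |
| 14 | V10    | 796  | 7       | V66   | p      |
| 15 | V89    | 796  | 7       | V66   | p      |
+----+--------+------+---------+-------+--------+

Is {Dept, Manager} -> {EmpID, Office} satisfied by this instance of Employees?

Yes

(Dept=791, Manager=1): rows 1, 3, 9 → {EmpID,Office} = (V62, r), (V62, r), (V62, r) ✓
(Dept=796, Manager=1): rows 2, 13 → {EmpID,Office} = (V29, n), (V29, n) ✓
(Dept=796, Manager=7): rows 4, 5, 7, 8, 10, 14, 15 → {EmpID,Office} = (V66, p), (V66, p), (V66, p), (V66, p), (V66, p), (V66, p), (V66, p) ✓
(Dept=785, Manager=7): rows 6, 11 → {EmpID,Office} = (V62, p), (V62, p) ✓
(Dept=792, Manager=1): row 12 → {EmpID,Office} = (V15, l) ✓
Every {Dept, Manager} value is associated with a single {EmpID, Office} value, so {Dept, Manager} -> {EmpID, Office} holds.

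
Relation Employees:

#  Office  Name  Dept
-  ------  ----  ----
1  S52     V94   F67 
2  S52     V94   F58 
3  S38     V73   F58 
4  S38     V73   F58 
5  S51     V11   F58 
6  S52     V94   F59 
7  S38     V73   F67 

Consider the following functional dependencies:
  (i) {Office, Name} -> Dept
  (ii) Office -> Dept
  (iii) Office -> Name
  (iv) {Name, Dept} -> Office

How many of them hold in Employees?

(i) {Office, Name} -> Dept: (Office=S52, Name=V94): rows 1, 2, 6 → Dept takes values {F67, F58, F59} — violation; (Office=S38, Name=V73): rows 3, 4, 7 → Dept takes values {F58, F67} — violation — fails.
(ii) Office -> Dept: Office=S52: rows 1, 2, 6 → Dept takes values {F67, F58, F59} — violation; Office=S38: rows 3, 4, 7 → Dept takes values {F58, F67} — violation — fails.
(iii) Office -> Name: every LHS value maps to a single RHS value — holds.
(iv) {Name, Dept} -> Office: every LHS value maps to a single RHS value — holds.
2 of the 4 dependencies hold.

2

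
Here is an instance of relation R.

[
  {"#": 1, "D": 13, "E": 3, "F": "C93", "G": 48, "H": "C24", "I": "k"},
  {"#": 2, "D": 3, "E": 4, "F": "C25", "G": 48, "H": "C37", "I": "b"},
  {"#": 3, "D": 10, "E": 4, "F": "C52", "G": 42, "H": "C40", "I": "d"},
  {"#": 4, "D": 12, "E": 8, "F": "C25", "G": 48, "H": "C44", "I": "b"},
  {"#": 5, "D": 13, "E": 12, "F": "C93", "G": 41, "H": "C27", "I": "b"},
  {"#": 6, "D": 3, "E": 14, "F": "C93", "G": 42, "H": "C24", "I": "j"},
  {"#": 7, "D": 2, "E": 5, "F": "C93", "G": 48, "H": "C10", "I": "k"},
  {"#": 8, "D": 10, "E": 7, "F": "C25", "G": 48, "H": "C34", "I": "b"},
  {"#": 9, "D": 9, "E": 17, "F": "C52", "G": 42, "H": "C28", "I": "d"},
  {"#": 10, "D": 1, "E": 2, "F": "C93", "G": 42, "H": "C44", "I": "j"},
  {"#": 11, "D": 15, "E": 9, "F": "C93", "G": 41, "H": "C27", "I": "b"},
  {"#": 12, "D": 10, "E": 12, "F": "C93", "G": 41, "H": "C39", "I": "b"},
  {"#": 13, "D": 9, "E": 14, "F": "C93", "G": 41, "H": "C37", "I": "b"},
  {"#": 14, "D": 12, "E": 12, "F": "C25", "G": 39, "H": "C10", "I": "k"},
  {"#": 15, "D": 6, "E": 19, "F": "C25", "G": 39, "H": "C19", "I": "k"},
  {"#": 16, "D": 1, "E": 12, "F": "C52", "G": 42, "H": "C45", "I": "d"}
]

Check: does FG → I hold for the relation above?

Yes

(F=C93, G=48): rows 1, 7 → I = k, k ✓
(F=C25, G=48): rows 2, 4, 8 → I = b, b, b ✓
(F=C52, G=42): rows 3, 9, 16 → I = d, d, d ✓
(F=C93, G=41): rows 5, 11, 12, 13 → I = b, b, b, b ✓
(F=C93, G=42): rows 6, 10 → I = j, j ✓
(F=C25, G=39): rows 14, 15 → I = k, k ✓
Every FG value is associated with a single I value, so FG → I holds.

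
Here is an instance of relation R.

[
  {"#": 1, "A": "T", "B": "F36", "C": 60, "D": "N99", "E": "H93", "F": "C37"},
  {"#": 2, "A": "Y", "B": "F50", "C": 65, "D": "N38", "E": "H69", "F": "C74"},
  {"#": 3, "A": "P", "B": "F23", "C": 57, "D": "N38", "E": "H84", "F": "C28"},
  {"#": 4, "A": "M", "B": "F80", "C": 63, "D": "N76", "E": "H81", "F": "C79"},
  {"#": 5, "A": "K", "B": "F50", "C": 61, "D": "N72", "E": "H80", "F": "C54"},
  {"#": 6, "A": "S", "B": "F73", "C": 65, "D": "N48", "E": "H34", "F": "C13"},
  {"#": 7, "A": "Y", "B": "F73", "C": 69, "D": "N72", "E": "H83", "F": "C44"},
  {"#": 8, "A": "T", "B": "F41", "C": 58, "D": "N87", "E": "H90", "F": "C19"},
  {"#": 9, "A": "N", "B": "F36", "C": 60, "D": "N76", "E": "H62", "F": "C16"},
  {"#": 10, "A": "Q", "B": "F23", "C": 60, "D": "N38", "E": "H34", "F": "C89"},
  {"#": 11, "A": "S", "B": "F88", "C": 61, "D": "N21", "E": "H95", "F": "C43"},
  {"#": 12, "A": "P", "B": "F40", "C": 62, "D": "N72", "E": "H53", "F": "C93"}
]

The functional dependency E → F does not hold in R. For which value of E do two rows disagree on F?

E=H93: row 1 → F = C37 ✓
E=H69: row 2 → F = C74 ✓
E=H84: row 3 → F = C28 ✓
E=H81: row 4 → F = C79 ✓
E=H80: row 5 → F = C54 ✓
E=H34: rows 6, 10 → F takes values {C13, C89} — violation
E=H83: row 7 → F = C44 ✓
E=H90: row 8 → F = C19 ✓
E=H62: row 9 → F = C16 ✓
E=H95: row 11 → F = C43 ✓
E=H53: row 12 → F = C93 ✓
The only E value with inconsistent F is E=H34.

H34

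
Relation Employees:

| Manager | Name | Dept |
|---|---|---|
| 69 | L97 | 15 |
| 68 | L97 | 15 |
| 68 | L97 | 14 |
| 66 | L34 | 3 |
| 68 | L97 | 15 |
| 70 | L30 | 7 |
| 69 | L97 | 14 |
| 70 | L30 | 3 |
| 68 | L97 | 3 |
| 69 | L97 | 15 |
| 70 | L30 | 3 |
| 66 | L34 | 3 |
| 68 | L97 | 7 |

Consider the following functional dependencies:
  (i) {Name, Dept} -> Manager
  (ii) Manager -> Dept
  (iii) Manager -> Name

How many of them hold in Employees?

1

(i) {Name, Dept} -> Manager: (Name=L97, Dept=15): 4 rows → Manager takes values {69, 68} — violation; (Name=L97, Dept=14): 2 rows → Manager takes values {68, 69} — violation — fails.
(ii) Manager -> Dept: Manager=69: 3 rows → Dept takes values {15, 14} — violation; Manager=68: 5 rows → Dept takes values {15, 14, 3, 7} — violation; Manager=70: 3 rows → Dept takes values {7, 3} — violation — fails.
(iii) Manager -> Name: every LHS value maps to a single RHS value — holds.
1 of the 3 dependencies holds.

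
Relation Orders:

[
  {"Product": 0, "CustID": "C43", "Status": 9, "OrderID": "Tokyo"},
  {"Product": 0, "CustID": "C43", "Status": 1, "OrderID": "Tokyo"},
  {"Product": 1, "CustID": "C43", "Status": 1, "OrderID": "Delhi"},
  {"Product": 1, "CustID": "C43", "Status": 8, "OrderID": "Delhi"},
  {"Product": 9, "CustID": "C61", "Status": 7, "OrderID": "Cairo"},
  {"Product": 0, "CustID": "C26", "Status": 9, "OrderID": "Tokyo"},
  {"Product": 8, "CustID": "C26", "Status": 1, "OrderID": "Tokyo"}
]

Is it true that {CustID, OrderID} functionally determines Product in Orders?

(CustID=C43, OrderID=Tokyo): 2 rows → Product = 0, 0 ✓
(CustID=C43, OrderID=Delhi): 2 rows → Product = 1, 1 ✓
(CustID=C61, OrderID=Cairo): 1 row → Product = 9 ✓
(CustID=C26, OrderID=Tokyo): 2 rows → Product takes values {0, 8} — violation
Two rows agree on {CustID, OrderID} but differ on Product, so {CustID, OrderID} -> Product does not hold.

No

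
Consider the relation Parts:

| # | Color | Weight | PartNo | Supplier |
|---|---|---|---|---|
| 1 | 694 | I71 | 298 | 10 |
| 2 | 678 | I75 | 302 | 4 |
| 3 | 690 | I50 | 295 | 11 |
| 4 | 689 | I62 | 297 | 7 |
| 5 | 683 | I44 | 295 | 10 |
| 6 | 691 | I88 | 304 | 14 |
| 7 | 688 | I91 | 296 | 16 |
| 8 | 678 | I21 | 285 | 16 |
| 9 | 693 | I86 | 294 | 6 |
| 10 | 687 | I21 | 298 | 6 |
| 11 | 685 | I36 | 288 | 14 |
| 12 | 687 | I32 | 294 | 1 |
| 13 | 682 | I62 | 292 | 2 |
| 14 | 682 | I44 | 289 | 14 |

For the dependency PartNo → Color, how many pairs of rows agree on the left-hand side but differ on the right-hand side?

3

PartNo=298: violating pairs (1,10) — 1 pair.
PartNo=295: violating pairs (3,5) — 1 pair.
PartNo=294: violating pairs (9,12) — 1 pair.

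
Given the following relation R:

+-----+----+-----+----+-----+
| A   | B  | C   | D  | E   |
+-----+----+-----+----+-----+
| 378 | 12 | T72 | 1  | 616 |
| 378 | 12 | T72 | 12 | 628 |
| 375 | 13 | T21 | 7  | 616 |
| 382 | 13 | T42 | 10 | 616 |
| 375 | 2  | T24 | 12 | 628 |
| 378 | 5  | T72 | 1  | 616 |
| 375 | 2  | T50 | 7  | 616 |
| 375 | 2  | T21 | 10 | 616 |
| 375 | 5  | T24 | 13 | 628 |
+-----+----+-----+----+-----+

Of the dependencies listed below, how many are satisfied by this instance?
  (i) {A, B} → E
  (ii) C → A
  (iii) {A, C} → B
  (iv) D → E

(i) {A, B} → E: (A=378, B=12): 2 rows → E takes values {616, 628} — violation; (A=375, B=2): 3 rows → E takes values {628, 616} — violation — fails.
(ii) C → A: every LHS value maps to a single RHS value — holds.
(iii) {A, C} → B: (A=378, C=T72): 3 rows → B takes values {12, 5} — violation; (A=375, C=T21): 2 rows → B takes values {13, 2} — violation; (A=375, C=T24): 2 rows → B takes values {2, 5} — violation — fails.
(iv) D → E: every LHS value maps to a single RHS value — holds.
2 of the 4 dependencies hold.

2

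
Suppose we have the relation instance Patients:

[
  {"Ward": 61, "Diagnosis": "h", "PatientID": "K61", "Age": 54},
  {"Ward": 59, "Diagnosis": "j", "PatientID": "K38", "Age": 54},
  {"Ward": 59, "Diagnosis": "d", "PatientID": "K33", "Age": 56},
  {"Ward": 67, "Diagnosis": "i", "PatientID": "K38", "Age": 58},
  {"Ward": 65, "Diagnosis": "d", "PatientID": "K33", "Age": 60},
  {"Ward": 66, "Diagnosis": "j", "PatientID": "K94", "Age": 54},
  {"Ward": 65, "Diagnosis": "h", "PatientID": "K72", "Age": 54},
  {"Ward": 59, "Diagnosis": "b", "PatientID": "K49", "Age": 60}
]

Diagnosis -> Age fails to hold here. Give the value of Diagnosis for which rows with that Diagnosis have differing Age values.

d

Diagnosis=h: 2 rows → Age = 54, 54 ✓
Diagnosis=j: 2 rows → Age = 54, 54 ✓
Diagnosis=d: 2 rows → Age takes values {56, 60} — violation
Diagnosis=i: 1 row → Age = 58 ✓
Diagnosis=b: 1 row → Age = 60 ✓
The only Diagnosis value with inconsistent Age is Diagnosis=d.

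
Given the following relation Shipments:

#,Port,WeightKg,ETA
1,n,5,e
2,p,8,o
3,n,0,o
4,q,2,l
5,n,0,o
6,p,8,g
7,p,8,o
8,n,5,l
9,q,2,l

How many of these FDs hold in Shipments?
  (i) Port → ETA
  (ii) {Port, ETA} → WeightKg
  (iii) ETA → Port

1

(i) Port → ETA: Port=n: rows 1, 3, 5, 8 → ETA takes values {e, o, l} — violation; Port=p: rows 2, 6, 7 → ETA takes values {o, g} — violation — fails.
(ii) {Port, ETA} → WeightKg: every LHS value maps to a single RHS value — holds.
(iii) ETA → Port: ETA=o: rows 2, 3, 5, 7 → Port takes values {p, n} — violation; ETA=l: rows 4, 8, 9 → Port takes values {q, n} — violation — fails.
1 of the 3 dependencies holds.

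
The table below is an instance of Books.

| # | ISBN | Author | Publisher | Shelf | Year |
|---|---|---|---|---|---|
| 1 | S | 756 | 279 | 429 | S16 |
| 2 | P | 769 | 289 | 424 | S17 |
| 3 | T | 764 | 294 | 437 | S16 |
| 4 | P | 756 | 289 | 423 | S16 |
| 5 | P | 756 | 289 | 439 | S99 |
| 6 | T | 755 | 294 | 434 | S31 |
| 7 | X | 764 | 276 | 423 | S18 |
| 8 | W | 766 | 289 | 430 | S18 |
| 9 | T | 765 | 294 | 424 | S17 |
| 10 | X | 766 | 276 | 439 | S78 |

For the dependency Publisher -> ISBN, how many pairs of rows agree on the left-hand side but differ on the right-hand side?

Publisher=289: violating pairs (2,8), (4,8), (5,8) — 3 pairs.
Publisher=294: all 3 rows agree on ISBN — 0 pairs.
Publisher=276: all 2 rows agree on ISBN — 0 pairs.

3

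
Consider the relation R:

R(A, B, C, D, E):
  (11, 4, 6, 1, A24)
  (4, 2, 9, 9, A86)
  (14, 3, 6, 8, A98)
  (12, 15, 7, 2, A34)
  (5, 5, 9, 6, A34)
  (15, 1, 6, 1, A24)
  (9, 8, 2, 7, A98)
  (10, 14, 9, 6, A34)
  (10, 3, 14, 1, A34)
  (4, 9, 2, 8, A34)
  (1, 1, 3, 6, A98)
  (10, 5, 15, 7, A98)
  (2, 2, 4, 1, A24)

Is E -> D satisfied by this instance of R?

No

E=A24: 3 rows → D = 1, 1, 1 ✓
E=A86: 1 row → D = 9 ✓
E=A98: 4 rows → D takes values {8, 7, 6} — violation
E=A34: 5 rows → D takes values {2, 6, 1, 8} — violation
Two rows agree on E but differ on D, so E -> D does not hold.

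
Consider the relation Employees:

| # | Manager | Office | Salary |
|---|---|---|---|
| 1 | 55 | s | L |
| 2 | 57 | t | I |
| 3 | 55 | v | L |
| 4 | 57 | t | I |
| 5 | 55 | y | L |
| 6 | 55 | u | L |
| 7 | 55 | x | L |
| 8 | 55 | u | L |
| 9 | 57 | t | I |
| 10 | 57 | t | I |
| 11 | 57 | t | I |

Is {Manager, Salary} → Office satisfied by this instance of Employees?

(Manager=55, Salary=L): rows 1, 3, 5, 6, 7, 8 → Office takes values {s, v, y, u, x} — violation
(Manager=57, Salary=I): rows 2, 4, 9, 10, 11 → Office = t, t, t, t, t ✓
Two rows agree on {Manager, Salary} but differ on Office, so {Manager, Salary} → Office does not hold.

No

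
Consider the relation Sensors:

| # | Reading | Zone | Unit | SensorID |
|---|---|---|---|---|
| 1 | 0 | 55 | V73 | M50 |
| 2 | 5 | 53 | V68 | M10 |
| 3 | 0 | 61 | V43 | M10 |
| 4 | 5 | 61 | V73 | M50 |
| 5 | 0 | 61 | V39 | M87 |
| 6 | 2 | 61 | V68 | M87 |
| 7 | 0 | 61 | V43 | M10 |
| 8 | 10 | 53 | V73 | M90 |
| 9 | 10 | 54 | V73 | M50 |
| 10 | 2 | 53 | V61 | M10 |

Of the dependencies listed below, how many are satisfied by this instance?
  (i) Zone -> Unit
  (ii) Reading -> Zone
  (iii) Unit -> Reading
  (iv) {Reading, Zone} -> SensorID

0

(i) Zone -> Unit: Zone=53: rows 2, 8, 10 → Unit takes values {V68, V73, V61} — violation; Zone=61: rows 3, 4, 5, 6, 7 → Unit takes values {V43, V73, V39, V68} — violation — fails.
(ii) Reading -> Zone: Reading=0: rows 1, 3, 5, 7 → Zone takes values {55, 61} — violation; Reading=5: rows 2, 4 → Zone takes values {53, 61} — violation; Reading=2: rows 6, 10 → Zone takes values {61, 53} — violation; Reading=10: rows 8, 9 → Zone takes values {53, 54} — violation — fails.
(iii) Unit -> Reading: Unit=V73: rows 1, 4, 8, 9 → Reading takes values {0, 5, 10} — violation; Unit=V68: rows 2, 6 → Reading takes values {5, 2} — violation — fails.
(iv) {Reading, Zone} -> SensorID: (Reading=0, Zone=61): rows 3, 5, 7 → SensorID takes values {M10, M87} — violation — fails.
None of the 4 dependencies hold.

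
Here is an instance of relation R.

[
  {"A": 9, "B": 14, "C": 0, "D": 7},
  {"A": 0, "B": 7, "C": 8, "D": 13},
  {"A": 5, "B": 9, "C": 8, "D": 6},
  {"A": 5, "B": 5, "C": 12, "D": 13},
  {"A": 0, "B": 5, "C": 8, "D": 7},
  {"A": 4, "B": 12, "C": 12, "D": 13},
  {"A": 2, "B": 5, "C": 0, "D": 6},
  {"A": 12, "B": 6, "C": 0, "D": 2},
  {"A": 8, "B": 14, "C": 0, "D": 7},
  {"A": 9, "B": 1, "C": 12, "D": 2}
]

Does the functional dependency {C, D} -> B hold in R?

(C=0, D=7): 2 rows → B = 14, 14 ✓
(C=8, D=13): 1 row → B = 7 ✓
(C=8, D=6): 1 row → B = 9 ✓
(C=12, D=13): 2 rows → B takes values {5, 12} — violation
(C=8, D=7): 1 row → B = 5 ✓
(C=0, D=6): 1 row → B = 5 ✓
(C=0, D=2): 1 row → B = 6 ✓
(C=12, D=2): 1 row → B = 1 ✓
Two rows agree on {C, D} but differ on B, so {C, D} -> B does not hold.

No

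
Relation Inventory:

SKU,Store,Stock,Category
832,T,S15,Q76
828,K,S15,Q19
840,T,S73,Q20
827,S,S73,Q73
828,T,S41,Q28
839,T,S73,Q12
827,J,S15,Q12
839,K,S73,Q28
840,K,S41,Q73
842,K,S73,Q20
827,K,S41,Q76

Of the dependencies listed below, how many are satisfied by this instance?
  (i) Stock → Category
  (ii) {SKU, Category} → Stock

(i) Stock → Category: Stock=S15: 3 rows → Category takes values {Q76, Q19, Q12} — violation; Stock=S73: 5 rows → Category takes values {Q20, Q73, Q12, Q28} — violation; Stock=S41: 3 rows → Category takes values {Q28, Q73, Q76} — violation — fails.
(ii) {SKU, Category} → Stock: every LHS value maps to a single RHS value — holds.
1 of the 2 dependencies holds.

1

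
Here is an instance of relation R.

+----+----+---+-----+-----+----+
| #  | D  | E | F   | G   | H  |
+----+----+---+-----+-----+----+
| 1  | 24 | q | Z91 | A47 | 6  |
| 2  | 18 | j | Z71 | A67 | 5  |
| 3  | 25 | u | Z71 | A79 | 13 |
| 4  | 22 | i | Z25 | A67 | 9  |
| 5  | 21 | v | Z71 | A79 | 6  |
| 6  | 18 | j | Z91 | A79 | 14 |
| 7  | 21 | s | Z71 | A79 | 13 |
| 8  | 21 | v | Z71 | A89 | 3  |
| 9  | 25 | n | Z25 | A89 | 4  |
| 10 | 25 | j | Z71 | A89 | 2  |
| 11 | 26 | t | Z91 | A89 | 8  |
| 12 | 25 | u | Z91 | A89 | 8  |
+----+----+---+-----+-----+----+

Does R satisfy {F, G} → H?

(F=Z91, G=A47): row 1 → H = 6 ✓
(F=Z71, G=A67): row 2 → H = 5 ✓
(F=Z71, G=A79): rows 3, 5, 7 → H takes values {13, 6} — violation
(F=Z25, G=A67): row 4 → H = 9 ✓
(F=Z91, G=A79): row 6 → H = 14 ✓
(F=Z71, G=A89): rows 8, 10 → H takes values {3, 2} — violation
(F=Z25, G=A89): row 9 → H = 4 ✓
(F=Z91, G=A89): rows 11, 12 → H = 8, 8 ✓
Two rows agree on {F, G} but differ on H, so {F, G} → H does not hold.

No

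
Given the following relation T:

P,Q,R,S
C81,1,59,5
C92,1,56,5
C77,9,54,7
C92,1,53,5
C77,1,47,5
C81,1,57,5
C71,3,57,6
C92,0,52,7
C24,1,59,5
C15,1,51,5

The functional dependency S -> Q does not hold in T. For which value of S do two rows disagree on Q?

S=5: 7 rows → Q = 1, 1, 1, 1, 1, 1, 1 ✓
S=7: 2 rows → Q takes values {9, 0} — violation
S=6: 1 row → Q = 3 ✓
The only S value with inconsistent Q is S=7.

7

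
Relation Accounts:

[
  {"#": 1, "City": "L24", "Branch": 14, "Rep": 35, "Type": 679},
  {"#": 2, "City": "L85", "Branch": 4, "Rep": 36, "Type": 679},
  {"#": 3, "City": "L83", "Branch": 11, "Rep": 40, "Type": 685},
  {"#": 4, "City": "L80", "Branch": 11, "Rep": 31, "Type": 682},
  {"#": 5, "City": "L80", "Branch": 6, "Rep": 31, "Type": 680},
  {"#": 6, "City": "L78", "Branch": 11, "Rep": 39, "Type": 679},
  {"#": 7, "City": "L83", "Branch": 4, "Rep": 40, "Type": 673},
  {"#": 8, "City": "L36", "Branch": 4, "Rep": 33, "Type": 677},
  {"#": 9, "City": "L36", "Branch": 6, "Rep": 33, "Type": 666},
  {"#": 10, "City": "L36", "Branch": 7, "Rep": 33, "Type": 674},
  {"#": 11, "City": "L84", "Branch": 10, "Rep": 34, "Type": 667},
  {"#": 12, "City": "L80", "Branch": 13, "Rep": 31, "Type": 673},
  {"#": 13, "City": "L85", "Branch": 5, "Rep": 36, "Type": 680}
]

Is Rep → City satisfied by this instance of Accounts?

Rep=35: row 1 → City = L24 ✓
Rep=36: rows 2, 13 → City = L85, L85 ✓
Rep=40: rows 3, 7 → City = L83, L83 ✓
Rep=31: rows 4, 5, 12 → City = L80, L80, L80 ✓
Rep=39: row 6 → City = L78 ✓
Rep=33: rows 8, 9, 10 → City = L36, L36, L36 ✓
Rep=34: row 11 → City = L84 ✓
Every Rep value is associated with a single City value, so Rep → City holds.

Yes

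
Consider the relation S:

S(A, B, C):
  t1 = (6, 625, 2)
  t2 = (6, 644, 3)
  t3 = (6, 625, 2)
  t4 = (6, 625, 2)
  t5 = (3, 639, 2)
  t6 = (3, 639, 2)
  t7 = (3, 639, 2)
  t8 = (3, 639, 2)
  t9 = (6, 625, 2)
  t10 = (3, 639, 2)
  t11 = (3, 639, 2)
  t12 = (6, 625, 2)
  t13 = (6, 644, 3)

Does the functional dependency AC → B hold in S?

Yes

(A=6, C=2): rows 1, 3, 4, 9, 12 → B = 625, 625, 625, 625, 625 ✓
(A=6, C=3): rows 2, 13 → B = 644, 644 ✓
(A=3, C=2): rows 5, 6, 7, 8, 10, 11 → B = 639, 639, 639, 639, 639, 639 ✓
Every AC value is associated with a single B value, so AC → B holds.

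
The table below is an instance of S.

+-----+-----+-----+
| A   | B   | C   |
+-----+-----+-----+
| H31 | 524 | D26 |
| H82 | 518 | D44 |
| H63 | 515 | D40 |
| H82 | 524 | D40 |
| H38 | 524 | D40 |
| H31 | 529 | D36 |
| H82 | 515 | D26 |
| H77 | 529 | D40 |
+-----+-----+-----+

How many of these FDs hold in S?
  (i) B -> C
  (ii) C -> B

0

(i) B -> C: B=524: 3 rows → C takes values {D26, D40} — violation; B=515: 2 rows → C takes values {D40, D26} — violation; B=529: 2 rows → C takes values {D36, D40} — violation — fails.
(ii) C -> B: C=D26: 2 rows → B takes values {524, 515} — violation; C=D40: 4 rows → B takes values {515, 524, 529} — violation — fails.
None of the 2 dependencies hold.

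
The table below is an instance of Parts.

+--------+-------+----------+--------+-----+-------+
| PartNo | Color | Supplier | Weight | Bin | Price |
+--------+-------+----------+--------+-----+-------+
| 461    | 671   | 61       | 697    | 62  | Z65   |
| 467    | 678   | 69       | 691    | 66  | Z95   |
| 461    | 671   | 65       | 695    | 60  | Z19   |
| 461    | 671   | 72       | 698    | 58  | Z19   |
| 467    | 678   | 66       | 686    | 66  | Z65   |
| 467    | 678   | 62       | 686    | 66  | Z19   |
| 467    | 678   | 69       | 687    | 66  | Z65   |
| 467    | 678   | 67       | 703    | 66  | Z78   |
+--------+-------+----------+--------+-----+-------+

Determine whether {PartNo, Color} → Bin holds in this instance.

(PartNo=461, Color=671): 3 rows → Bin takes values {62, 60, 58} — violation
(PartNo=467, Color=678): 5 rows → Bin = 66, 66, 66, 66, 66 ✓
Two rows agree on {PartNo, Color} but differ on Bin, so {PartNo, Color} → Bin does not hold.

No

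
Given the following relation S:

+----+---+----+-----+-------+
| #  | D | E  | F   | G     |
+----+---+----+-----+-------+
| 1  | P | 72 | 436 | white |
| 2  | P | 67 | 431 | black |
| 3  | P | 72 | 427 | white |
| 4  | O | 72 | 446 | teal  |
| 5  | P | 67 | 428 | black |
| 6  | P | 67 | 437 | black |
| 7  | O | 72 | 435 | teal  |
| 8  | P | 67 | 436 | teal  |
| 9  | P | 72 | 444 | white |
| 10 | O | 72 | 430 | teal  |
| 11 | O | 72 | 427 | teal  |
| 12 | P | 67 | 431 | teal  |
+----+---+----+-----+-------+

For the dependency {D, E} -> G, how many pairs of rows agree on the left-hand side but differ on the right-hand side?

(D=P, E=72): all 3 rows agree on G — 0 pairs.
(D=P, E=67): violating pairs (2,8), (2,12), (5,8), (5,12), (6,8), (6,12) — 6 pairs.
(D=O, E=72): all 4 rows agree on G — 0 pairs.

6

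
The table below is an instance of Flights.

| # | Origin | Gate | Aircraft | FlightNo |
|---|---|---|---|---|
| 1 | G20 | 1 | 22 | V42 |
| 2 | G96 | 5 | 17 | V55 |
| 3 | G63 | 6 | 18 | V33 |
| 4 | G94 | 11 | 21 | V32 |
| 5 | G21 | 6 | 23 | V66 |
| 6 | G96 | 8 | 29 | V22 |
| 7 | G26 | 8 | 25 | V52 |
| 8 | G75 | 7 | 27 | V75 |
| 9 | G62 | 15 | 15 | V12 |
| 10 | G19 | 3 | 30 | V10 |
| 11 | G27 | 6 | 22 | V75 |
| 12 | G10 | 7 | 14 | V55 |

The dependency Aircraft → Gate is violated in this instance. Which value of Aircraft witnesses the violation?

22

Aircraft=22: rows 1, 11 → Gate takes values {1, 6} — violation
Aircraft=17: row 2 → Gate = 5 ✓
Aircraft=18: row 3 → Gate = 6 ✓
Aircraft=21: row 4 → Gate = 11 ✓
Aircraft=23: row 5 → Gate = 6 ✓
Aircraft=29: row 6 → Gate = 8 ✓
Aircraft=25: row 7 → Gate = 8 ✓
Aircraft=27: row 8 → Gate = 7 ✓
Aircraft=15: row 9 → Gate = 15 ✓
Aircraft=30: row 10 → Gate = 3 ✓
Aircraft=14: row 12 → Gate = 7 ✓
The only Aircraft value with inconsistent Gate is Aircraft=22.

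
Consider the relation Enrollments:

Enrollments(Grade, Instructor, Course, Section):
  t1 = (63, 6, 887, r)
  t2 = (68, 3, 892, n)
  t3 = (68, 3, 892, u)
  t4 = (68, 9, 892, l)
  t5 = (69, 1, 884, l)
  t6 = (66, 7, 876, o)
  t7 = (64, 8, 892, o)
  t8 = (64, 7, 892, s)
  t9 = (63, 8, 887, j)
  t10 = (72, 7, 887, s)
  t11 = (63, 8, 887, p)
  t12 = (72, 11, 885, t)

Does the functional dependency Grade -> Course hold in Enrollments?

Grade=63: rows 1, 9, 11 → Course = 887, 887, 887 ✓
Grade=68: rows 2, 3, 4 → Course = 892, 892, 892 ✓
Grade=69: row 5 → Course = 884 ✓
Grade=66: row 6 → Course = 876 ✓
Grade=64: rows 7, 8 → Course = 892, 892 ✓
Grade=72: rows 10, 12 → Course takes values {887, 885} — violation
Two rows agree on Grade but differ on Course, so Grade -> Course does not hold.

No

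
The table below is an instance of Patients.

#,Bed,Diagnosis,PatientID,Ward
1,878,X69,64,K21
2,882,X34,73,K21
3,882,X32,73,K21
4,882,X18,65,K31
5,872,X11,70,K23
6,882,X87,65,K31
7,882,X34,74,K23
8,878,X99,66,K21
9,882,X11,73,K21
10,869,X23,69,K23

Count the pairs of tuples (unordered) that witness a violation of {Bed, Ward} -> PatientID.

(Bed=878, Ward=K21): violating pairs (1,8) — 1 pair.
(Bed=882, Ward=K21): all 3 rows agree on PatientID — 0 pairs.
(Bed=882, Ward=K31): all 2 rows agree on PatientID — 0 pairs.

1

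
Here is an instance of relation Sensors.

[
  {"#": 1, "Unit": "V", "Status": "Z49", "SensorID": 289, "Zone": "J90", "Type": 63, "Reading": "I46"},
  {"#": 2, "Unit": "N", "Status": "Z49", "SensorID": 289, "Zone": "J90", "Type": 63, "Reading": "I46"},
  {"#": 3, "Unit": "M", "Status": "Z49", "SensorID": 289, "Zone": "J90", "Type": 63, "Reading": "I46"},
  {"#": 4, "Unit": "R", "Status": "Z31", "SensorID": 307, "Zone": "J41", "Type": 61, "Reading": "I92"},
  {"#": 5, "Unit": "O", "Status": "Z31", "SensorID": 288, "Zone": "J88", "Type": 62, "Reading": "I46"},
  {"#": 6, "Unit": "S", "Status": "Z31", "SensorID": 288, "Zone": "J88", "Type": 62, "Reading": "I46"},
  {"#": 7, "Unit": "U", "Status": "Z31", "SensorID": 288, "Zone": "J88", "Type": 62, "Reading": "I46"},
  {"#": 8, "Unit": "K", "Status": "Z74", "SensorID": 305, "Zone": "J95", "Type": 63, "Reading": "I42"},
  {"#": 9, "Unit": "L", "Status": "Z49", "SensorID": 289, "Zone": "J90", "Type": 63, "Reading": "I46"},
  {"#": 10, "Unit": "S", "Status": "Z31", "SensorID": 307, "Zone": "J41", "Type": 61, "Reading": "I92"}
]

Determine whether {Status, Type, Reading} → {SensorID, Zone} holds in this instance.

(Status=Z49, Type=63, Reading=I46): rows 1, 2, 3, 9 → {SensorID,Zone} = (289, J90), (289, J90), (289, J90), (289, J90) ✓
(Status=Z31, Type=61, Reading=I92): rows 4, 10 → {SensorID,Zone} = (307, J41), (307, J41) ✓
(Status=Z31, Type=62, Reading=I46): rows 5, 6, 7 → {SensorID,Zone} = (288, J88), (288, J88), (288, J88) ✓
(Status=Z74, Type=63, Reading=I42): row 8 → {SensorID,Zone} = (305, J95) ✓
Every {Status, Type, Reading} value is associated with a single {SensorID, Zone} value, so {Status, Type, Reading} → {SensorID, Zone} holds.

Yes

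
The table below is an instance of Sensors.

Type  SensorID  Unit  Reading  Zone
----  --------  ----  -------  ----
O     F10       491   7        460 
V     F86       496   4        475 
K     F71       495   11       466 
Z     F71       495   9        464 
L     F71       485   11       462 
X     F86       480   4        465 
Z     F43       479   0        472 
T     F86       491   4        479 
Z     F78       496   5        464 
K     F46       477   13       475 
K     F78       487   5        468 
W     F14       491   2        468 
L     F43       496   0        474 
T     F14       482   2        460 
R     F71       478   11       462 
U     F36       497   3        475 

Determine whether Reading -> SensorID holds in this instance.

Yes

Reading=7: 1 row → SensorID = F10 ✓
Reading=4: 3 rows → SensorID = F86, F86, F86 ✓
Reading=11: 3 rows → SensorID = F71, F71, F71 ✓
Reading=9: 1 row → SensorID = F71 ✓
Reading=0: 2 rows → SensorID = F43, F43 ✓
Reading=5: 2 rows → SensorID = F78, F78 ✓
Reading=13: 1 row → SensorID = F46 ✓
Reading=2: 2 rows → SensorID = F14, F14 ✓
Reading=3: 1 row → SensorID = F36 ✓
Every Reading value is associated with a single SensorID value, so Reading -> SensorID holds.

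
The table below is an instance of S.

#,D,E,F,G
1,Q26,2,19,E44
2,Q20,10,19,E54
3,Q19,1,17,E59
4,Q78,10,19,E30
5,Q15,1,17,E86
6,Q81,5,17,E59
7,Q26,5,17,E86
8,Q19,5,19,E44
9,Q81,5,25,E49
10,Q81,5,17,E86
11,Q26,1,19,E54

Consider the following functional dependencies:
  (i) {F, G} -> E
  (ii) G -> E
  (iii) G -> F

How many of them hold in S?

1

(i) {F, G} -> E: (F=19, G=E44): rows 1, 8 → E takes values {2, 5} — violation; (F=19, G=E54): rows 2, 11 → E takes values {10, 1} — violation; (F=17, G=E59): rows 3, 6 → E takes values {1, 5} — violation; (F=17, G=E86): rows 5, 7, 10 → E takes values {1, 5} — violation — fails.
(ii) G -> E: G=E44: rows 1, 8 → E takes values {2, 5} — violation; G=E54: rows 2, 11 → E takes values {10, 1} — violation; G=E59: rows 3, 6 → E takes values {1, 5} — violation; G=E86: rows 5, 7, 10 → E takes values {1, 5} — violation — fails.
(iii) G -> F: every LHS value maps to a single RHS value — holds.
1 of the 3 dependencies holds.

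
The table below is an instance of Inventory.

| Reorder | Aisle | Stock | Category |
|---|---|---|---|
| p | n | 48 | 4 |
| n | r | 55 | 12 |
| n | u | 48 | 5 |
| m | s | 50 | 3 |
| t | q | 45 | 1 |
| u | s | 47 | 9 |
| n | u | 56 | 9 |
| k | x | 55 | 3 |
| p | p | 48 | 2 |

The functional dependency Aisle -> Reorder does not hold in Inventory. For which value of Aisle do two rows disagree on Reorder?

Aisle=n: 1 row → Reorder = p ✓
Aisle=r: 1 row → Reorder = n ✓
Aisle=u: 2 rows → Reorder = n, n ✓
Aisle=s: 2 rows → Reorder takes values {m, u} — violation
Aisle=q: 1 row → Reorder = t ✓
Aisle=x: 1 row → Reorder = k ✓
Aisle=p: 1 row → Reorder = p ✓
The only Aisle value with inconsistent Reorder is Aisle=s.

s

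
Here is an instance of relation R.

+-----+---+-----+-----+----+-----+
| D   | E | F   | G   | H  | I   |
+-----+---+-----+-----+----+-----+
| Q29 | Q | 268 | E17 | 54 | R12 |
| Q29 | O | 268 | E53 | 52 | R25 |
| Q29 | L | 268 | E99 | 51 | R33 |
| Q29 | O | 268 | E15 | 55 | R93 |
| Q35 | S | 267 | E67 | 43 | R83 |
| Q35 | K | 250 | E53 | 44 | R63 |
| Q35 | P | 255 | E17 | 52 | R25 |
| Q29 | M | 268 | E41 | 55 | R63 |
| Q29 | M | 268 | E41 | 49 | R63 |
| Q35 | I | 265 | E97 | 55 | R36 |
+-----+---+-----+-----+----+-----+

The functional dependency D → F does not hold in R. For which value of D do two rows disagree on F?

D=Q29: 6 rows → F = 268, 268, 268, 268, 268, 268 ✓
D=Q35: 4 rows → F takes values {267, 250, 255, 265} — violation
The only D value with inconsistent F is D=Q35.

Q35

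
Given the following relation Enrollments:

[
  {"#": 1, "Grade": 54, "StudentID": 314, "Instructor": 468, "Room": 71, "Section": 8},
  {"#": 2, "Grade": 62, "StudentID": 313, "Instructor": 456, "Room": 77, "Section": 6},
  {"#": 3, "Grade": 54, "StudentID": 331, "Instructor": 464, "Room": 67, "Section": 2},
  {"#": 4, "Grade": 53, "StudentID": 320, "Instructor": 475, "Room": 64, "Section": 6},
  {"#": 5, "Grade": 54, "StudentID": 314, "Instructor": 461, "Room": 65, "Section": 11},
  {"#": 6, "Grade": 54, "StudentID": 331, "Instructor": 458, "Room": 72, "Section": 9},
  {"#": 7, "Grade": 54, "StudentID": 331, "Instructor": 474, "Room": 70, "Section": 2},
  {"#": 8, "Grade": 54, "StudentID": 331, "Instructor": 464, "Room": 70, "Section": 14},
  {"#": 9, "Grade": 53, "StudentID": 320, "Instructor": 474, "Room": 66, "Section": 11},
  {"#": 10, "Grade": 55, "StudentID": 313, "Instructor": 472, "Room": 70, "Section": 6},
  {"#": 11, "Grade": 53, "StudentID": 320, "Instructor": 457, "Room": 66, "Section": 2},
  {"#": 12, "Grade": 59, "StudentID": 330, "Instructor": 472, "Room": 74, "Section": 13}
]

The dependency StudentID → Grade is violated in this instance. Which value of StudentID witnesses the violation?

StudentID=314: rows 1, 5 → Grade = 54, 54 ✓
StudentID=313: rows 2, 10 → Grade takes values {62, 55} — violation
StudentID=331: rows 3, 6, 7, 8 → Grade = 54, 54, 54, 54 ✓
StudentID=320: rows 4, 9, 11 → Grade = 53, 53, 53 ✓
StudentID=330: row 12 → Grade = 59 ✓
The only StudentID value with inconsistent Grade is StudentID=313.

313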